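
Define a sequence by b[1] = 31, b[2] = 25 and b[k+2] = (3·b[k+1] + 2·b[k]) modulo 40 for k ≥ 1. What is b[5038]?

Computing terms: b[1] = 31, b[2] = 25, b[3] = 17, b[4] = 21, b[5] = 17, b[6] = 13, b[7] = 33, b[8] = 5, b[9] = 1, b[10] = 13, b[11] = 1, b[12] = 29, b[13] = 9, b[14] = 5, b[15] = 33, b[16] = 29, b[17] = 33, b[18] = 37, b[19] = 17, b[20] = 5, b[21] = 9, b[22] = 37, b[23] = 9, b[24] = 21, b[25] = 1, b[26] = 5, b[27] = 17, b[28] = 21.
Since (b[27], b[28]) = (b[3], b[4]) = (17, 21) (two consecutive terms determine the rest), the sequence is eventually periodic: after a pre-period of length 2 it cycles with period 24.
For k ≥ 3, b[k] depends only on (k - 3) mod 24. (5038 - 3) mod 24 = 19, so b[5038] = b[22] = 37.

37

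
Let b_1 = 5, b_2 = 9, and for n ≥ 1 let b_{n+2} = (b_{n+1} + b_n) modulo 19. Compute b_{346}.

b_1 = 5; b_2 = 9; b_3 = 14; b_4 = 4; b_5 = 18; b_6 = 3; b_7 = 2; b_8 = 5; b_9 = 7; b_{10} = 12; b_{11} = 0; b_{12} = 12; b_{13} = 12; b_{14} = 5; b_{15} = 17; b_{16} = 3; b_{17} = 1; b_{18} = 4; b_{19} = 5; b_{20} = 9.
Since (b_{19}, b_{20}) = (b_1, b_2) = (5, 9) (two consecutive terms determine the rest), the sequence is periodic with period 18.
So b_{346} = b_{1 + ((346-1) mod 18)} = b_4 = 4.

4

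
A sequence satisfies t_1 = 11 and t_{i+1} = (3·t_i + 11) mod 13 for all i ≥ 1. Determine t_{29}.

Computing terms: t_1 = 11; t_2 = 5; t_3 = 0; t_4 = 11.
The sequence repeats with period 3.
(29 - 1) mod 3 = 1, so t_{29} = t_2 = 5.

5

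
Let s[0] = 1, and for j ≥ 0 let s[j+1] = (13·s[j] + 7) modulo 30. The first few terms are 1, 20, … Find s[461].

0

Computing terms: s[0] = 1; s[1] = 20; s[2] = 27; s[3] = 28; s[4] = 11; s[5] = 0; s[6] = 7; s[7] = 8; s[8] = 21; s[9] = 10; s[10] = 17; s[11] = 18; s[12] = 1.
Since s[12] = s[0] = 1, the sequence is periodic with period 12.
(461 - 0) mod 12 = 5, so s[461] = s[5] = 0.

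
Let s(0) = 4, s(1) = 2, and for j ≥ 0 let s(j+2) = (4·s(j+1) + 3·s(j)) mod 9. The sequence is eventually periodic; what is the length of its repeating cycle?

3

We have s(0) = 4, s(1) = 2, s(2) = 2, s(3) = 5, s(4) = 8, s(5) = 2, s(6) = 5.
Since (s(5), s(6)) = (s(2), s(3)) = (2, 5) (two consecutive terms determine the rest), the sequence is eventually periodic: after a pre-period of length 2 it cycles with period 3.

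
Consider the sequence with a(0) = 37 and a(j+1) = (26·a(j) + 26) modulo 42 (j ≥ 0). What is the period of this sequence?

6

a(0) = 37, a(1) = 22, a(2) = 10, a(3) = 34, a(4) = 28, a(5) = 40, a(6) = 16, a(7) = 22.
Since a(7) = a(1) = 22, the sequence is eventually periodic: after a pre-period of length 1 it cycles with period 6.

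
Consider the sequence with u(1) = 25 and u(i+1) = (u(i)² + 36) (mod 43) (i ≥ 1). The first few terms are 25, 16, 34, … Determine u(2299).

We have u(1) = 25, u(2) = 16, u(3) = 34, u(4) = 31, u(5) = 8, u(6) = 14, u(7) = 17, u(8) = 24, u(9) = 10, u(10) = 7, u(11) = 42, u(12) = 37, u(13) = 29, u(14) = 17.
Since u(14) = u(7) = 17, the sequence is eventually periodic: after a pre-period of length 6 it cycles with period 7.
For i ≥ 7, u(i) depends only on (i - 7) mod 7. (2299 - 7) mod 7 = 3, so u(2299) = u(10) = 7.

7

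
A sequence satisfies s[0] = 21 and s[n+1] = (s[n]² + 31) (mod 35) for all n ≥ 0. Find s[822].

Computing terms: s[0] = 21; s[1] = 17; s[2] = 5; s[3] = 21.
Since s[3] = s[0] = 21, the sequence is periodic with period 3.
So s[822] = s[0 + ((822-0) mod 3)] = s[0] = 21.

21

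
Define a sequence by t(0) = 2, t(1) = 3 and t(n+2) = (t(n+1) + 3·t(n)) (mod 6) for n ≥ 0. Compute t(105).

0

t(0) = 2,  t(1) = 3,  t(2) = 3,  t(3) = 0,  t(4) = 3,  t(5) = 3.
Since (t(4), t(5)) = (t(1), t(2)) = (3, 3) (two consecutive terms determine the rest), the sequence is eventually periodic: after a pre-period of length 1 it cycles with period 3.
For n ≥ 1, t(n) depends only on (n - 1) mod 3. (105 - 1) mod 3 = 2, so t(105) = t(3) = 0.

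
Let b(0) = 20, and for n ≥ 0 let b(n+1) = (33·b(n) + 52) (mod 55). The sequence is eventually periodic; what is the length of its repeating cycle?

4

Computing terms: b(0) = 20, b(1) = 52, b(2) = 8, b(3) = 41, b(4) = 30, b(5) = 52.
Since b(5) = b(1) = 52, the sequence is eventually periodic: after a pre-period of length 1 it cycles with period 4.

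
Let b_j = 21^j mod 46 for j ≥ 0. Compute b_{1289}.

Computing terms: b_0 = 1, b_1 = 21, b_2 = 27, b_3 = 15, b_4 = 39, b_5 = 37, b_6 = 41, b_7 = 33, b_8 = 3, b_9 = 17, b_{10} = 35, b_{11} = 45, b_{12} = 25, b_{13} = 19, b_{14} = 31, b_{15} = 7, b_{16} = 9, b_{17} = 5, b_{18} = 13, b_{19} = 43, b_{20} = 29, b_{21} = 11, b_{22} = 1.
Since b_{22} = b_0 = 1, the sequence is periodic with period 22.
(1289 - 0) mod 22 = 13, so b_{1289} = b_{13} = 19.

19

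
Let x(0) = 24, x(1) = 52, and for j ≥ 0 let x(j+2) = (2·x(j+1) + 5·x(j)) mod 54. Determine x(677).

8

Listing terms: x(0) = 24,  x(1) = 52,  x(2) = 8,  x(3) = 6,  x(4) = 52,  x(5) = 26,  x(6) = 42,  x(7) = 52,  x(8) = 44,  x(9) = 24,  x(10) = 52.
Since (x(9), x(10)) = (x(0), x(1)) = (24, 52) (two consecutive terms determine the rest), the sequence is periodic with period 9.
So x(677) = x(0 + ((677-0) mod 9)) = x(2) = 8.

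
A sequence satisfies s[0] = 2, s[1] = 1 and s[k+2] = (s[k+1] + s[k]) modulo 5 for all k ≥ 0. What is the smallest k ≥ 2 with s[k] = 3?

2

We have s[0] = 2; s[1] = 1; s[2] = 3; s[3] = 4; s[4] = 2; s[5] = 1.
The sequence repeats with period 4.
The value 3 first appears (with k ≥ 2) at s[2].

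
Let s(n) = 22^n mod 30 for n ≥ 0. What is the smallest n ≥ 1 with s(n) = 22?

Computing terms: s(0) = 1,  s(1) = 22,  s(2) = 4,  s(3) = 28,  s(4) = 16,  s(5) = 22.
Since s(5) = s(1) = 22, the sequence is eventually periodic: after a pre-period of length 1 it cycles with period 4.
The value 22 first appears (with n ≥ 1) at s(1).

1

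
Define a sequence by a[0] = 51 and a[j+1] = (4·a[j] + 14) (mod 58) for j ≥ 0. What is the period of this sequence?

14

We have a[0] = 51, a[1] = 44, a[2] = 16, a[3] = 20, a[4] = 36, a[5] = 42, a[6] = 8, a[7] = 46, a[8] = 24, a[9] = 52, a[10] = 48, a[11] = 32, a[12] = 26, a[13] = 2, a[14] = 22, a[15] = 44.
Since a[15] = a[1] = 44, the sequence is eventually periodic: after a pre-period of length 1 it cycles with period 14.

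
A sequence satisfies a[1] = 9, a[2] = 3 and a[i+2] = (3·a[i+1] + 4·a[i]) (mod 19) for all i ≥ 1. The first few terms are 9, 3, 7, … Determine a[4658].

Computing terms: a[1] = 9,  a[2] = 3,  a[3] = 7,  a[4] = 14,  a[5] = 13,  a[6] = 0,  a[7] = 14,  a[8] = 4,  a[9] = 11,  a[10] = 11,  a[11] = 1,  a[12] = 9,  a[13] = 12,  a[14] = 15,  a[15] = 17,  a[16] = 16,  a[17] = 2,  a[18] = 13,  a[19] = 9,  a[20] = 3.
The sequence repeats with period 18.
(4658 - 1) mod 18 = 13, so a[4658] = a[14] = 15.

15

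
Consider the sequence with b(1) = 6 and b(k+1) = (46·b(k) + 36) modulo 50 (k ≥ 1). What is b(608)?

18

We have b(1) = 6; b(2) = 12; b(3) = 38; b(4) = 34; b(5) = 0; b(6) = 36; b(7) = 42; b(8) = 18; b(9) = 14; b(10) = 30; b(11) = 16; b(12) = 22; b(13) = 48; b(14) = 44; b(15) = 10; b(16) = 46; b(17) = 2; b(18) = 28; b(19) = 24; b(20) = 40; b(21) = 26; b(22) = 32; b(23) = 8; b(24) = 4; b(25) = 20; b(26) = 6.
The sequence repeats with period 25.
So b(608) = b(1 + ((608-1) mod 25)) = b(8) = 18.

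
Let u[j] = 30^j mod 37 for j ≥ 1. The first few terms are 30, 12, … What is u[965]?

25

Computing terms: u[1] = 30; u[2] = 12; u[3] = 27; u[4] = 33; u[5] = 28; u[6] = 26; u[7] = 3; u[8] = 16; u[9] = 36; u[10] = 7; u[11] = 25; u[12] = 10; u[13] = 4; u[14] = 9; u[15] = 11; u[16] = 34; u[17] = 21; u[18] = 1; u[19] = 30.
Since u[19] = u[1] = 30, the sequence is periodic with period 18.
(965 - 1) mod 18 = 10, so u[965] = u[11] = 25.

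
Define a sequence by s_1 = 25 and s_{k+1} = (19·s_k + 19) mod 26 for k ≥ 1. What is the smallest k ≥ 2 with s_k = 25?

s_1 = 25; s_2 = 0; s_3 = 19; s_4 = 16; s_5 = 11; s_6 = 20; s_7 = 9; s_8 = 8; s_9 = 15; s_{10} = 18; s_{11} = 23; s_{12} = 14; s_{13} = 25.
The sequence repeats with period 12.
The value 25 next appears (with k ≥ 2) at s_{13}.

13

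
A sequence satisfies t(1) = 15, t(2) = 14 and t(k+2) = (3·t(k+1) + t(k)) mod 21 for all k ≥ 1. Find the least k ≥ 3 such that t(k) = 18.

7

Computing terms: t(1) = 15, t(2) = 14, t(3) = 15, t(4) = 17, t(5) = 3, t(6) = 5, t(7) = 18, t(8) = 17, t(9) = 6, t(10) = 14, t(11) = 6, t(12) = 11, t(13) = 18, t(14) = 2, t(15) = 3, t(16) = 11, t(17) = 15, t(18) = 14.
Since (t(17), t(18)) = (t(1), t(2)) = (15, 14) (two consecutive terms determine the rest), the sequence is periodic with period 16.
The value 18 first appears (with k ≥ 3) at t(7).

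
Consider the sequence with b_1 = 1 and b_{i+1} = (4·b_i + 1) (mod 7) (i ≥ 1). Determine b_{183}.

Listing terms: b_1 = 1, b_2 = 5, b_3 = 0, b_4 = 1.
Since b_4 = b_1 = 1, the sequence is periodic with period 3.
So b_{183} = b_{1 + ((183-1) mod 3)} = b_3 = 0.

0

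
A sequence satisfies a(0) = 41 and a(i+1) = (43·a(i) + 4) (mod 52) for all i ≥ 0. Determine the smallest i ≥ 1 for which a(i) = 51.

We have a(0) = 41, a(1) = 51, a(2) = 13, a(3) = 43, a(4) = 33, a(5) = 19, a(6) = 41.
The sequence repeats with period 6.
The value 51 first appears (with i ≥ 1) at a(1).

1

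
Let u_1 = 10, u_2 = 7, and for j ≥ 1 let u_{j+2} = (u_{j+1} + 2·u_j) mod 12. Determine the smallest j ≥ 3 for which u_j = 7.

7

Listing terms: u_1 = 10; u_2 = 7; u_3 = 3; u_4 = 5; u_5 = 11; u_6 = 9; u_7 = 7; u_8 = 1; u_9 = 3; u_{10} = 5.
Since (u_9, u_{10}) = (u_3, u_4) = (3, 5) (two consecutive terms determine the rest), the sequence is eventually periodic: after a pre-period of length 2 it cycles with period 6.
The value 7 first appears (with j ≥ 3) at u_7.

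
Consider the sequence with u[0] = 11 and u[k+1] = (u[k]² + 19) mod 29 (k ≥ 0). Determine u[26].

15

Listing terms: u[0] = 11; u[1] = 24; u[2] = 15; u[3] = 12; u[4] = 18; u[5] = 24.
Since u[5] = u[1] = 24, the sequence is eventually periodic: after a pre-period of length 1 it cycles with period 4.
For k ≥ 1, u[k] depends only on (k - 1) mod 4. (26 - 1) mod 4 = 1, so u[26] = u[2] = 15.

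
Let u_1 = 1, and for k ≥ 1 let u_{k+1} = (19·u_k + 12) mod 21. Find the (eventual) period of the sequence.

6

We have u_1 = 1, u_2 = 10, u_3 = 13, u_4 = 7, u_5 = 19, u_6 = 16, u_7 = 1.
The sequence repeats with period 6.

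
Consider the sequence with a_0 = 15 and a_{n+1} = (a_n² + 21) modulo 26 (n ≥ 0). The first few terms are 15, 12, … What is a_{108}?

a_0 = 15, a_1 = 12, a_2 = 9, a_3 = 24, a_4 = 25, a_5 = 22, a_6 = 11, a_7 = 12.
Since a_7 = a_1 = 12, the sequence is eventually periodic: after a pre-period of length 1 it cycles with period 6.
For n ≥ 1, a_n depends only on (n - 1) mod 6. (108 - 1) mod 6 = 5, so a_{108} = a_6 = 11.

11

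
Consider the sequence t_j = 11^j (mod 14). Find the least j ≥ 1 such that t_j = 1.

Listing terms: t_0 = 1, t_1 = 11, t_2 = 9, t_3 = 1.
Since t_3 = t_0 = 1, the sequence is periodic with period 3.
The value 1 next appears (with j ≥ 1) at t_3.

3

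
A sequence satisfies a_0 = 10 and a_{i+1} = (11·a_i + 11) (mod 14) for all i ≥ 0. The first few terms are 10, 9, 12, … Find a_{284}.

12

We have a_0 = 10,  a_1 = 9,  a_2 = 12,  a_3 = 3,  a_4 = 2,  a_5 = 5,  a_6 = 10.
The sequence repeats with period 6.
So a_{284} = a_{0 + ((284-0) mod 6)} = a_2 = 12.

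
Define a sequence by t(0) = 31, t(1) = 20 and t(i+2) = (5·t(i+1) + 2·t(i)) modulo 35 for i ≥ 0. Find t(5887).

Listing terms: t(0) = 31, t(1) = 20, t(2) = 22, t(3) = 10, t(4) = 24, t(5) = 0, t(6) = 13, t(7) = 30, t(8) = 1, t(9) = 30, t(10) = 12, t(11) = 15, t(12) = 29, t(13) = 0, t(14) = 23, t(15) = 10, t(16) = 26, t(17) = 10, t(18) = 32, t(19) = 5, t(20) = 19, t(21) = 0, t(22) = 3, t(23) = 15, t(24) = 11, t(25) = 15, t(26) = 27, t(27) = 25, t(28) = 4, t(29) = 0, t(30) = 8, t(31) = 5, t(32) = 6, t(33) = 5, t(34) = 2, t(35) = 20, t(36) = 34, t(37) = 0, t(38) = 33, t(39) = 25, t(40) = 16, t(41) = 25, t(42) = 17, t(43) = 30, t(44) = 9, t(45) = 0, t(46) = 18, t(47) = 20, t(48) = 31, t(49) = 20.
Since (t(48), t(49)) = (t(0), t(1)) = (31, 20) (two consecutive terms determine the rest), the sequence is periodic with period 48.
So t(5887) = t(0 + ((5887-0) mod 48)) = t(31) = 5.

5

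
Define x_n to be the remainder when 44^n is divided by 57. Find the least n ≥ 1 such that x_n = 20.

9

We have x_0 = 1,  x_1 = 44,  x_2 = 55,  x_3 = 26,  x_4 = 4,  x_5 = 5,  x_6 = 49,  x_7 = 47,  x_8 = 16,  x_9 = 20,  x_{10} = 25,  x_{11} = 17,  x_{12} = 7,  x_{13} = 23,  x_{14} = 43,  x_{15} = 11,  x_{16} = 28,  x_{17} = 35,  x_{18} = 1.
The sequence repeats with period 18.
The value 20 first appears (with n ≥ 1) at x_9.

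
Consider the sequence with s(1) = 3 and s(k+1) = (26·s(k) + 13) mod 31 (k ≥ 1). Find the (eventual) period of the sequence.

Computing terms: s(1) = 3,  s(2) = 29,  s(3) = 23,  s(4) = 22,  s(5) = 27,  s(6) = 2,  s(7) = 3.
The sequence repeats with period 6.

6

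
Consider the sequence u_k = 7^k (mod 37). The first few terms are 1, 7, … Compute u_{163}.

7

Listing terms: u_0 = 1; u_1 = 7; u_2 = 12; u_3 = 10; u_4 = 33; u_5 = 9; u_6 = 26; u_7 = 34; u_8 = 16; u_9 = 1.
The sequence repeats with period 9.
(163 - 0) mod 9 = 1, so u_{163} = u_1 = 7.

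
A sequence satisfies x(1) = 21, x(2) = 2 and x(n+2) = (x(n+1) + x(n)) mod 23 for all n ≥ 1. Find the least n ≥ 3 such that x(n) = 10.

We have x(1) = 21,  x(2) = 2,  x(3) = 0,  x(4) = 2,  x(5) = 2,  x(6) = 4,  x(7) = 6,  x(8) = 10,  x(9) = 16,  x(10) = 3,  x(11) = 19,  x(12) = 22,  x(13) = 18,  x(14) = 17,  x(15) = 12,  x(16) = 6,  x(17) = 18,  x(18) = 1,  x(19) = 19,  x(20) = 20,  x(21) = 16,  x(22) = 13,  x(23) = 6,  x(24) = 19,  x(25) = 2,  x(26) = 21,  x(27) = 0,  x(28) = 21,  x(29) = 21,  x(30) = 19,  x(31) = 17,  x(32) = 13,  x(33) = 7,  x(34) = 20,  x(35) = 4,  x(36) = 1,  x(37) = 5,  x(38) = 6,  x(39) = 11,  x(40) = 17,  x(41) = 5,  x(42) = 22,  x(43) = 4,  x(44) = 3,  x(45) = 7,  x(46) = 10,  x(47) = 17,  x(48) = 4,  x(49) = 21,  x(50) = 2.
The sequence repeats with period 48.
The value 10 first appears (with n ≥ 3) at x(8).

8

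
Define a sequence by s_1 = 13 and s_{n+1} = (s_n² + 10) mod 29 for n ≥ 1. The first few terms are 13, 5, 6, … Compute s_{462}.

s_1 = 13; s_2 = 5; s_3 = 6; s_4 = 17; s_5 = 9; s_6 = 4; s_7 = 26; s_8 = 19; s_9 = 23; s_{10} = 17.
Since s_{10} = s_4 = 17, the sequence is eventually periodic: after a pre-period of length 3 it cycles with period 6.
For n ≥ 4, s_n depends only on (n - 4) mod 6. (462 - 4) mod 6 = 2, so s_{462} = s_6 = 4.

4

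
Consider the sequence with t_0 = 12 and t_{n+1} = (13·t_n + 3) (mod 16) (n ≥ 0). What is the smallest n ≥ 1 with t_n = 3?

5

Listing terms: t_0 = 12,  t_1 = 15,  t_2 = 6,  t_3 = 1,  t_4 = 0,  t_5 = 3,  t_6 = 10,  t_7 = 5,  t_8 = 4,  t_9 = 7,  t_{10} = 14,  t_{11} = 9,  t_{12} = 8,  t_{13} = 11,  t_{14} = 2,  t_{15} = 13,  t_{16} = 12.
Since t_{16} = t_0 = 12, the sequence is periodic with period 16.
The value 3 first appears (with n ≥ 1) at t_5.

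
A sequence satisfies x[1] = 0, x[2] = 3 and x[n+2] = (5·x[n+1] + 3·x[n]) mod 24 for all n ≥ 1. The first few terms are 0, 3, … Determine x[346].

Listing terms: x[1] = 0, x[2] = 3, x[3] = 15, x[4] = 12, x[5] = 9, x[6] = 9, x[7] = 0, x[8] = 3.
Since (x[7], x[8]) = (x[1], x[2]) = (0, 3) (two consecutive terms determine the rest), the sequence is periodic with period 6.
(346 - 1) mod 6 = 3, so x[346] = x[4] = 12.

12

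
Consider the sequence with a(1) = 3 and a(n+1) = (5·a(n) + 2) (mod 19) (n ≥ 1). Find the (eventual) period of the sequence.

Computing terms: a(1) = 3, a(2) = 17, a(3) = 11, a(4) = 0, a(5) = 2, a(6) = 12, a(7) = 5, a(8) = 8, a(9) = 4, a(10) = 3.
Since a(10) = a(1) = 3, the sequence is periodic with period 9.

9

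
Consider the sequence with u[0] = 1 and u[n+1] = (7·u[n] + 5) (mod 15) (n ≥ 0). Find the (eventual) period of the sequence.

12

u[0] = 1,  u[1] = 12,  u[2] = 14,  u[3] = 13,  u[4] = 6,  u[5] = 2,  u[6] = 4,  u[7] = 3,  u[8] = 11,  u[9] = 7,  u[10] = 9,  u[11] = 8,  u[12] = 1.
Since u[12] = u[0] = 1, the sequence is periodic with period 12.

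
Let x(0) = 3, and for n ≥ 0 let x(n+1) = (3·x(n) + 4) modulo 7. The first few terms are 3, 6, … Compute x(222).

x(0) = 3,  x(1) = 6,  x(2) = 1,  x(3) = 0,  x(4) = 4,  x(5) = 2,  x(6) = 3.
Since x(6) = x(0) = 3, the sequence is periodic with period 6.
So x(222) = x(0 + ((222-0) mod 6)) = x(0) = 3.

3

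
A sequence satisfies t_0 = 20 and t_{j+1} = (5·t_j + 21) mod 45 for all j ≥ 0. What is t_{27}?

We have t_0 = 20; t_1 = 31; t_2 = 41; t_3 = 1; t_4 = 26; t_5 = 16; t_6 = 11; t_7 = 31.
Since t_7 = t_1 = 31, the sequence is eventually periodic: after a pre-period of length 1 it cycles with period 6.
For j ≥ 1, t_j depends only on (j - 1) mod 6. (27 - 1) mod 6 = 2, so t_{27} = t_3 = 1.

1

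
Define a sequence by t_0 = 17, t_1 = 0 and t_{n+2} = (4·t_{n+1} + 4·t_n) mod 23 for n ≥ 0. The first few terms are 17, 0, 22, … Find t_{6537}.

19

t_0 = 17,  t_1 = 0,  t_2 = 22,  t_3 = 19,  t_4 = 3,  t_5 = 19,  t_6 = 19,  t_7 = 14,  t_8 = 17,  t_9 = 9,  t_{10} = 12,  t_{11} = 15,  t_{12} = 16,  t_{13} = 9,  t_{14} = 8,  t_{15} = 22,  t_{16} = 5,  t_{17} = 16,  t_{18} = 15,  t_{19} = 9,  t_{20} = 4,  t_{21} = 6,  t_{22} = 17,  t_{23} = 0.
Since (t_{22}, t_{23}) = (t_0, t_1) = (17, 0) (two consecutive terms determine the rest), the sequence is periodic with period 22.
So t_{6537} = t_{0 + ((6537-0) mod 22)} = t_3 = 19.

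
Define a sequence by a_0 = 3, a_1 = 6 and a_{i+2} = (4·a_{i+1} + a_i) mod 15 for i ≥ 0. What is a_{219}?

Listing terms: a_0 = 3, a_1 = 6, a_2 = 12, a_3 = 9, a_4 = 3, a_5 = 6.
The sequence repeats with period 4.
So a_{219} = a_{0 + ((219-0) mod 4)} = a_3 = 9.

9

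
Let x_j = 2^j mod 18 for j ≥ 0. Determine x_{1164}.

10

x_0 = 1,  x_1 = 2,  x_2 = 4,  x_3 = 8,  x_4 = 16,  x_5 = 14,  x_6 = 10,  x_7 = 2.
Since x_7 = x_1 = 2, the sequence is eventually periodic: after a pre-period of length 1 it cycles with period 6.
For j ≥ 1, x_j depends only on (j - 1) mod 6. (1164 - 1) mod 6 = 5, so x_{1164} = x_6 = 10.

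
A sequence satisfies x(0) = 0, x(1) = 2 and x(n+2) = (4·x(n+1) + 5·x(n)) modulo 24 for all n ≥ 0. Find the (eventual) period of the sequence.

x(0) = 0; x(1) = 2; x(2) = 8; x(3) = 18; x(4) = 16; x(5) = 10; x(6) = 0; x(7) = 2.
The sequence repeats with period 6.

6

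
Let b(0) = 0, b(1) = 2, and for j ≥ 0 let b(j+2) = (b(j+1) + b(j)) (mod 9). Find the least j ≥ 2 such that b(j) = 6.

b(0) = 0,  b(1) = 2,  b(2) = 2,  b(3) = 4,  b(4) = 6,  b(5) = 1,  b(6) = 7,  b(7) = 8,  b(8) = 6,  b(9) = 5,  b(10) = 2,  b(11) = 7,  b(12) = 0,  b(13) = 7,  b(14) = 7,  b(15) = 5,  b(16) = 3,  b(17) = 8,  b(18) = 2,  b(19) = 1,  b(20) = 3,  b(21) = 4,  b(22) = 7,  b(23) = 2,  b(24) = 0,  b(25) = 2.
The sequence repeats with period 24.
The value 6 first appears (with j ≥ 2) at b(4).

4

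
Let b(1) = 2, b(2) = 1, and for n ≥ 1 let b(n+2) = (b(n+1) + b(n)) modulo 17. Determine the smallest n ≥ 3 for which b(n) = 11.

6

b(1) = 2; b(2) = 1; b(3) = 3; b(4) = 4; b(5) = 7; b(6) = 11; b(7) = 1; b(8) = 12; b(9) = 13; b(10) = 8; b(11) = 4; b(12) = 12; b(13) = 16; b(14) = 11; b(15) = 10; b(16) = 4; b(17) = 14; b(18) = 1; b(19) = 15; b(20) = 16; b(21) = 14; b(22) = 13; b(23) = 10; b(24) = 6; b(25) = 16; b(26) = 5; b(27) = 4; b(28) = 9; b(29) = 13; b(30) = 5; b(31) = 1; b(32) = 6; b(33) = 7; b(34) = 13; b(35) = 3; b(36) = 16; b(37) = 2; b(38) = 1.
Since (b(37), b(38)) = (b(1), b(2)) = (2, 1) (two consecutive terms determine the rest), the sequence is periodic with period 36.
The value 11 first appears (with n ≥ 3) at b(6).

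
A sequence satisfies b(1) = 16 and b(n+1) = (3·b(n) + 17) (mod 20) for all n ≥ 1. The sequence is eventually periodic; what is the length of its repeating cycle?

Computing terms: b(1) = 16; b(2) = 5; b(3) = 12; b(4) = 13; b(5) = 16.
Since b(5) = b(1) = 16, the sequence is periodic with period 4.

4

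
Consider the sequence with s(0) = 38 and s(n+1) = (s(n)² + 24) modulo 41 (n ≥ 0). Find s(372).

Listing terms: s(0) = 38,  s(1) = 33,  s(2) = 6,  s(3) = 19,  s(4) = 16,  s(5) = 34,  s(6) = 32,  s(7) = 23,  s(8) = 20,  s(9) = 14,  s(10) = 15,  s(11) = 3,  s(12) = 33.
Since s(12) = s(1) = 33, the sequence is eventually periodic: after a pre-period of length 1 it cycles with period 11.
For n ≥ 1, s(n) depends only on (n - 1) mod 11. (372 - 1) mod 11 = 8, so s(372) = s(9) = 14.

14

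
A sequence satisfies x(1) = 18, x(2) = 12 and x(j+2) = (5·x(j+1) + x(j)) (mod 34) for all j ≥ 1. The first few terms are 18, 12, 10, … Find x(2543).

We have x(1) = 18, x(2) = 12, x(3) = 10, x(4) = 28, x(5) = 14, x(6) = 30, x(7) = 28, x(8) = 0, x(9) = 28, x(10) = 4, x(11) = 14, x(12) = 6, x(13) = 10, x(14) = 22, x(15) = 18, x(16) = 10, x(17) = 0, x(18) = 10, x(19) = 16, x(20) = 22, x(21) = 24, x(22) = 6, x(23) = 20, x(24) = 4, x(25) = 6, x(26) = 0, x(27) = 6, x(28) = 30, x(29) = 20, x(30) = 28, x(31) = 24, x(32) = 12, x(33) = 16, x(34) = 24, x(35) = 0, x(36) = 24, x(37) = 18, x(38) = 12.
The sequence repeats with period 36.
So x(2543) = x(1 + ((2543-1) mod 36)) = x(23) = 20.

20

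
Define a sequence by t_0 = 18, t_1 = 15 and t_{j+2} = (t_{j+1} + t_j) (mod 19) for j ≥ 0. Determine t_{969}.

14

Listing terms: t_0 = 18,  t_1 = 15,  t_2 = 14,  t_3 = 10,  t_4 = 5,  t_5 = 15,  t_6 = 1,  t_7 = 16,  t_8 = 17,  t_9 = 14,  t_{10} = 12,  t_{11} = 7,  t_{12} = 0,  t_{13} = 7,  t_{14} = 7,  t_{15} = 14,  t_{16} = 2,  t_{17} = 16,  t_{18} = 18,  t_{19} = 15.
The sequence repeats with period 18.
(969 - 0) mod 18 = 15, so t_{969} = t_{15} = 14.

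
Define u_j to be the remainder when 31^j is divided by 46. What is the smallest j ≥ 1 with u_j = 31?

Computing terms: u_0 = 1,  u_1 = 31,  u_2 = 41,  u_3 = 29,  u_4 = 25,  u_5 = 39,  u_6 = 13,  u_7 = 35,  u_8 = 27,  u_9 = 9,  u_{10} = 3,  u_{11} = 1.
Since u_{11} = u_0 = 1, the sequence is periodic with period 11.
The value 31 first appears (with j ≥ 1) at u_1.

1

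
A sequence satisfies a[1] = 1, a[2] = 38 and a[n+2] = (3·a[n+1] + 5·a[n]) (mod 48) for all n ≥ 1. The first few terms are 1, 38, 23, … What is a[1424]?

46

Computing terms: a[1] = 1, a[2] = 38, a[3] = 23, a[4] = 19, a[5] = 28, a[6] = 35, a[7] = 5, a[8] = 46, a[9] = 19, a[10] = 47, a[11] = 44, a[12] = 31, a[13] = 25, a[14] = 38, a[15] = 47, a[16] = 43, a[17] = 28, a[18] = 11, a[19] = 29, a[20] = 46, a[21] = 43, a[22] = 23, a[23] = 44, a[24] = 7, a[25] = 1, a[26] = 38.
The sequence repeats with period 24.
(1424 - 1) mod 24 = 7, so a[1424] = a[8] = 46.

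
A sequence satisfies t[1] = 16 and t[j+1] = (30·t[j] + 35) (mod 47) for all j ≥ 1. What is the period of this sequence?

Listing terms: t[1] = 16; t[2] = 45; t[3] = 22; t[4] = 37; t[5] = 17; t[6] = 28; t[7] = 29; t[8] = 12; t[9] = 19; t[10] = 41; t[11] = 43; t[12] = 9; t[13] = 23; t[14] = 20; t[15] = 24; t[16] = 3; t[17] = 31; t[18] = 25; t[19] = 33; t[20] = 38; t[21] = 0; t[22] = 35; t[23] = 4; t[24] = 14; t[25] = 32; t[26] = 8; t[27] = 40; t[28] = 13; t[29] = 2; t[30] = 1; t[31] = 18; t[32] = 11; t[33] = 36; t[34] = 34; t[35] = 21; t[36] = 7; t[37] = 10; t[38] = 6; t[39] = 27; t[40] = 46; t[41] = 5; t[42] = 44; t[43] = 39; t[44] = 30; t[45] = 42; t[46] = 26; t[47] = 16.
The sequence repeats with period 46.

46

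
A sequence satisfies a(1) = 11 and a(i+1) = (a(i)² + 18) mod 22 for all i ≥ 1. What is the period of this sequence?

Computing terms: a(1) = 11; a(2) = 7; a(3) = 1; a(4) = 19; a(5) = 5; a(6) = 21; a(7) = 19.
Since a(7) = a(4) = 19, the sequence is eventually periodic: after a pre-period of length 3 it cycles with period 3.

3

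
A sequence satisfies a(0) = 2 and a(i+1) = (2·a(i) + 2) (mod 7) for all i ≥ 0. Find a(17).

Computing terms: a(0) = 2,  a(1) = 6,  a(2) = 0,  a(3) = 2.
Since a(3) = a(0) = 2, the sequence is periodic with period 3.
So a(17) = a(0 + ((17-0) mod 3)) = a(2) = 0.

0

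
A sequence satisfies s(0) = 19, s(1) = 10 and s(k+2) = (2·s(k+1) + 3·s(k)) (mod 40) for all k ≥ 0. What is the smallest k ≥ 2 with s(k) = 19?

We have s(0) = 19; s(1) = 10; s(2) = 37; s(3) = 24; s(4) = 39; s(5) = 30; s(6) = 17; s(7) = 4; s(8) = 19; s(9) = 10.
The sequence repeats with period 8.
The value 19 next appears (with k ≥ 2) at s(8).

8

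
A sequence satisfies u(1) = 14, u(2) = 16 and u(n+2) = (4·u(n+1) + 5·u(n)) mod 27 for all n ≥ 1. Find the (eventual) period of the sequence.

18

Computing terms: u(1) = 14,  u(2) = 16,  u(3) = 26,  u(4) = 22,  u(5) = 2,  u(6) = 10,  u(7) = 23,  u(8) = 7,  u(9) = 8,  u(10) = 13,  u(11) = 11,  u(12) = 1,  u(13) = 5,  u(14) = 25,  u(15) = 17,  u(16) = 4,  u(17) = 20,  u(18) = 19,  u(19) = 14,  u(20) = 16.
The sequence repeats with period 18.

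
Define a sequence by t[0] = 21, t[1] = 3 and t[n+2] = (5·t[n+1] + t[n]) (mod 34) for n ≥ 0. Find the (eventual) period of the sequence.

36

Listing terms: t[0] = 21,  t[1] = 3,  t[2] = 2,  t[3] = 13,  t[4] = 33,  t[5] = 8,  t[6] = 5,  t[7] = 33,  t[8] = 0,  t[9] = 33,  t[10] = 29,  t[11] = 8,  t[12] = 1,  t[13] = 13,  t[14] = 32,  t[15] = 3,  t[16] = 13,  t[17] = 0,  t[18] = 13,  t[19] = 31,  t[20] = 32,  t[21] = 21,  t[22] = 1,  t[23] = 26,  t[24] = 29,  t[25] = 1,  t[26] = 0,  t[27] = 1,  t[28] = 5,  t[29] = 26,  t[30] = 33,  t[31] = 21,  t[32] = 2,  t[33] = 31,  t[34] = 21,  t[35] = 0,  t[36] = 21,  t[37] = 3.
Since (t[36], t[37]) = (t[0], t[1]) = (21, 3) (two consecutive terms determine the rest), the sequence is periodic with period 36.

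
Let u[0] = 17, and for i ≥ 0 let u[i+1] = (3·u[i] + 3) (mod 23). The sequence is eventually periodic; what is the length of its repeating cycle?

11

Computing terms: u[0] = 17,  u[1] = 8,  u[2] = 4,  u[3] = 15,  u[4] = 2,  u[5] = 9,  u[6] = 7,  u[7] = 1,  u[8] = 6,  u[9] = 21,  u[10] = 20,  u[11] = 17.
The sequence repeats with period 11.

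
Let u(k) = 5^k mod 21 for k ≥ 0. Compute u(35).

Computing terms: u(0) = 1; u(1) = 5; u(2) = 4; u(3) = 20; u(4) = 16; u(5) = 17; u(6) = 1.
Since u(6) = u(0) = 1, the sequence is periodic with period 6.
So u(35) = u(0 + ((35-0) mod 6)) = u(5) = 17.

17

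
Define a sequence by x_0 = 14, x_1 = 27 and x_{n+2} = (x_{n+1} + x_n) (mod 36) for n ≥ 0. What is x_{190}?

x_0 = 14,  x_1 = 27,  x_2 = 5,  x_3 = 32,  x_4 = 1,  x_5 = 33,  x_6 = 34,  x_7 = 31,  x_8 = 29,  x_9 = 24,  x_{10} = 17,  x_{11} = 5,  x_{12} = 22,  x_{13} = 27,  x_{14} = 13,  x_{15} = 4,  x_{16} = 17,  x_{17} = 21,  x_{18} = 2,  x_{19} = 23,  x_{20} = 25,  x_{21} = 12,  x_{22} = 1,  x_{23} = 13,  x_{24} = 14,  x_{25} = 27.
The sequence repeats with period 24.
So x_{190} = x_{0 + ((190-0) mod 24)} = x_{22} = 1.

1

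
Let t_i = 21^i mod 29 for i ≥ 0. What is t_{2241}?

21

We have t_0 = 1, t_1 = 21, t_2 = 6, t_3 = 10, t_4 = 7, t_5 = 2, t_6 = 13, t_7 = 12, t_8 = 20, t_9 = 14, t_{10} = 4, t_{11} = 26, t_{12} = 24, t_{13} = 11, t_{14} = 28, t_{15} = 8, t_{16} = 23, t_{17} = 19, t_{18} = 22, t_{19} = 27, t_{20} = 16, t_{21} = 17, t_{22} = 9, t_{23} = 15, t_{24} = 25, t_{25} = 3, t_{26} = 5, t_{27} = 18, t_{28} = 1.
Since t_{28} = t_0 = 1, the sequence is periodic with period 28.
So t_{2241} = t_{0 + ((2241-0) mod 28)} = t_1 = 21.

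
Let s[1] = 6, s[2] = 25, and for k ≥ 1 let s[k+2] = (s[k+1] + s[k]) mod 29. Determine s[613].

s[1] = 6; s[2] = 25; s[3] = 2; s[4] = 27; s[5] = 0; s[6] = 27; s[7] = 27; s[8] = 25; s[9] = 23; s[10] = 19; s[11] = 13; s[12] = 3; s[13] = 16; s[14] = 19; s[15] = 6; s[16] = 25.
The sequence repeats with period 14.
So s[613] = s[1 + ((613-1) mod 14)] = s[11] = 13.

13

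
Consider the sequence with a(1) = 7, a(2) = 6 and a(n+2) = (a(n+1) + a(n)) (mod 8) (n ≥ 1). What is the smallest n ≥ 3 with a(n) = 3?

a(1) = 7; a(2) = 6; a(3) = 5; a(4) = 3; a(5) = 0; a(6) = 3; a(7) = 3; a(8) = 6; a(9) = 1; a(10) = 7; a(11) = 0; a(12) = 7; a(13) = 7; a(14) = 6.
The sequence repeats with period 12.
The value 3 first appears (with n ≥ 3) at a(4).

4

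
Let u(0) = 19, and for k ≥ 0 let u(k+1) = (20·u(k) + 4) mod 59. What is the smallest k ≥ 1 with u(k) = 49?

Computing terms: u(0) = 19; u(1) = 30; u(2) = 14; u(3) = 48; u(4) = 20; u(5) = 50; u(6) = 1; u(7) = 24; u(8) = 12; u(9) = 8; u(10) = 46; u(11) = 39; u(12) = 17; u(13) = 49; u(14) = 40; u(15) = 37; u(16) = 36; u(17) = 16; u(18) = 29; u(19) = 53; u(20) = 2; u(21) = 44; u(22) = 58; u(23) = 43; u(24) = 38; u(25) = 56; u(26) = 3; u(27) = 5; u(28) = 45; u(29) = 19.
Since u(29) = u(0) = 19, the sequence is periodic with period 29.
The value 49 first appears (with k ≥ 1) at u(13).

13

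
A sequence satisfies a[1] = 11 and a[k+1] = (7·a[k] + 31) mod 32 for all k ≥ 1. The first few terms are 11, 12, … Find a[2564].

4

Computing terms: a[1] = 11, a[2] = 12, a[3] = 19, a[4] = 4, a[5] = 27, a[6] = 28, a[7] = 3, a[8] = 20, a[9] = 11.
Since a[9] = a[1] = 11, the sequence is periodic with period 8.
(2564 - 1) mod 8 = 3, so a[2564] = a[4] = 4.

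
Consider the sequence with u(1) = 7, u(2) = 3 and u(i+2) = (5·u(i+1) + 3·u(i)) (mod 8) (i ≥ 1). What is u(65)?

5

u(1) = 7,  u(2) = 3,  u(3) = 4,  u(4) = 5,  u(5) = 5,  u(6) = 0,  u(7) = 7,  u(8) = 3.
The sequence repeats with period 6.
(65 - 1) mod 6 = 4, so u(65) = u(5) = 5.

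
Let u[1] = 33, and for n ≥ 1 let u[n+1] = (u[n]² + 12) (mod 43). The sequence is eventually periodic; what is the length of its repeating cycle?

5

Computing terms: u[1] = 33, u[2] = 26, u[3] = 0, u[4] = 12, u[5] = 27, u[6] = 10, u[7] = 26.
Since u[7] = u[2] = 26, the sequence is eventually periodic: after a pre-period of length 1 it cycles with period 5.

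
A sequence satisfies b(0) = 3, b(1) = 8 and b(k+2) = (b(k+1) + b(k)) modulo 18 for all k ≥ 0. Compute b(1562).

11

We have b(0) = 3, b(1) = 8, b(2) = 11, b(3) = 1, b(4) = 12, b(5) = 13, b(6) = 7, b(7) = 2, b(8) = 9, b(9) = 11, b(10) = 2, b(11) = 13, b(12) = 15, b(13) = 10, b(14) = 7, b(15) = 17, b(16) = 6, b(17) = 5, b(18) = 11, b(19) = 16, b(20) = 9, b(21) = 7, b(22) = 16, b(23) = 5, b(24) = 3, b(25) = 8.
Since (b(24), b(25)) = (b(0), b(1)) = (3, 8) (two consecutive terms determine the rest), the sequence is periodic with period 24.
So b(1562) = b(0 + ((1562-0) mod 24)) = b(2) = 11.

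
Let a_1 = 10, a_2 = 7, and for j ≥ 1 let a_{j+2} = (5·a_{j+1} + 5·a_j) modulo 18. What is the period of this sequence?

We have a_1 = 10, a_2 = 7, a_3 = 13, a_4 = 10, a_5 = 7.
The sequence repeats with period 3.

3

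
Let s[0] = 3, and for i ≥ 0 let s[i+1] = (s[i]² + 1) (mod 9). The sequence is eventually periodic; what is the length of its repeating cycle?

3

We have s[0] = 3,  s[1] = 1,  s[2] = 2,  s[3] = 5,  s[4] = 8,  s[5] = 2.
Since s[5] = s[2] = 2, the sequence is eventually periodic: after a pre-period of length 2 it cycles with period 3.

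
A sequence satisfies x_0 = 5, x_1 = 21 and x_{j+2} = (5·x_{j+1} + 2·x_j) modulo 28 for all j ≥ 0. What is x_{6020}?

23

x_0 = 5, x_1 = 21, x_2 = 3, x_3 = 1, x_4 = 11, x_5 = 1, x_6 = 27, x_7 = 25, x_8 = 11, x_9 = 21, x_{10} = 15, x_{11} = 5, x_{12} = 27, x_{13} = 5, x_{14} = 23, x_{15} = 13, x_{16} = 27, x_{17} = 21, x_{18} = 19, x_{19} = 25, x_{20} = 23, x_{21} = 25, x_{22} = 3, x_{23} = 9, x_{24} = 23, x_{25} = 21, x_{26} = 11, x_{27} = 13, x_{28} = 3, x_{29} = 13, x_{30} = 15, x_{31} = 17, x_{32} = 3, x_{33} = 21, x_{34} = 27, x_{35} = 9, x_{36} = 15, x_{37} = 9, x_{38} = 19, x_{39} = 1, x_{40} = 15, x_{41} = 21, x_{42} = 23, x_{43} = 17, x_{44} = 19, x_{45} = 17, x_{46} = 11, x_{47} = 5, x_{48} = 19, x_{49} = 21, x_{50} = 3.
Since (x_{49}, x_{50}) = (x_1, x_2) = (21, 3) (two consecutive terms determine the rest), the sequence is eventually periodic: after a pre-period of length 1 it cycles with period 48.
For j ≥ 1, x_j depends only on (j - 1) mod 48. (6020 - 1) mod 48 = 19, so x_{6020} = x_{20} = 23.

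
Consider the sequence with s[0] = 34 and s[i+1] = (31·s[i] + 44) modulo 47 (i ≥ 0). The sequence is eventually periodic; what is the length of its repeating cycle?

Computing terms: s[0] = 34, s[1] = 17, s[2] = 7, s[3] = 26, s[4] = 4, s[5] = 27, s[6] = 35, s[7] = 1, s[8] = 28, s[9] = 19, s[10] = 22, s[11] = 21, s[12] = 37, s[13] = 16, s[14] = 23, s[15] = 5, s[16] = 11, s[17] = 9, s[18] = 41, s[19] = 46, s[20] = 13, s[21] = 24, s[22] = 36, s[23] = 32, s[24] = 2, s[25] = 12, s[26] = 40, s[27] = 15, s[28] = 39, s[29] = 31, s[30] = 18, s[31] = 38, s[32] = 0, s[33] = 44, s[34] = 45, s[35] = 29, s[36] = 3, s[37] = 43, s[38] = 14, s[39] = 8, s[40] = 10, s[41] = 25, s[42] = 20, s[43] = 6, s[44] = 42, s[45] = 30, s[46] = 34.
Since s[46] = s[0] = 34, the sequence is periodic with period 46.

46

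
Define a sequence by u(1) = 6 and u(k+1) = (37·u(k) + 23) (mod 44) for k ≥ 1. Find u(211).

u(1) = 6, u(2) = 25, u(3) = 24, u(4) = 31, u(5) = 26, u(6) = 17, u(7) = 36, u(8) = 35, u(9) = 42, u(10) = 37, u(11) = 28, u(12) = 3, u(13) = 2, u(14) = 9, u(15) = 4, u(16) = 39, u(17) = 14, u(18) = 13, u(19) = 20, u(20) = 15, u(21) = 6.
Since u(21) = u(1) = 6, the sequence is periodic with period 20.
(211 - 1) mod 20 = 10, so u(211) = u(11) = 28.

28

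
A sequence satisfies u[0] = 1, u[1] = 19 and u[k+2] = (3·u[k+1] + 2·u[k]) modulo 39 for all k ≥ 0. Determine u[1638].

11

Computing terms: u[0] = 1, u[1] = 19, u[2] = 20, u[3] = 20, u[4] = 22, u[5] = 28, u[6] = 11, u[7] = 11, u[8] = 16, u[9] = 31, u[10] = 8, u[11] = 8, u[12] = 1, u[13] = 19.
Since (u[12], u[13]) = (u[0], u[1]) = (1, 19) (two consecutive terms determine the rest), the sequence is periodic with period 12.
So u[1638] = u[0 + ((1638-0) mod 12)] = u[6] = 11.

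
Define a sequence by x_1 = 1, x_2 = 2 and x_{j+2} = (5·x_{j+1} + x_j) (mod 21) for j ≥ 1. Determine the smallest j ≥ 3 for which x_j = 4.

x_1 = 1, x_2 = 2, x_3 = 11, x_4 = 15, x_5 = 2, x_6 = 4, x_7 = 1, x_8 = 9, x_9 = 4, x_{10} = 8, x_{11} = 2, x_{12} = 18, x_{13} = 8, x_{14} = 16, x_{15} = 4, x_{16} = 15, x_{17} = 16, x_{18} = 11, x_{19} = 8, x_{20} = 9, x_{21} = 11, x_{22} = 1, x_{23} = 16, x_{24} = 18, x_{25} = 1, x_{26} = 2.
The sequence repeats with period 24.
The value 4 first appears (with j ≥ 3) at x_6.

6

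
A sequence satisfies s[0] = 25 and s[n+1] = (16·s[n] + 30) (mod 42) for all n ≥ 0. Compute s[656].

22

Computing terms: s[0] = 25,  s[1] = 10,  s[2] = 22,  s[3] = 4,  s[4] = 10.
Since s[4] = s[1] = 10, the sequence is eventually periodic: after a pre-period of length 1 it cycles with period 3.
For n ≥ 1, s[n] depends only on (n - 1) mod 3. (656 - 1) mod 3 = 1, so s[656] = s[2] = 22.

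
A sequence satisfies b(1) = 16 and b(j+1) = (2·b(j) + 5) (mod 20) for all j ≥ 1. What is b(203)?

Computing terms: b(1) = 16; b(2) = 17; b(3) = 19; b(4) = 3; b(5) = 11; b(6) = 7; b(7) = 19.
Since b(7) = b(3) = 19, the sequence is eventually periodic: after a pre-period of length 2 it cycles with period 4.
For j ≥ 3, b(j) depends only on (j - 3) mod 4. (203 - 3) mod 4 = 0, so b(203) = b(3) = 19.

19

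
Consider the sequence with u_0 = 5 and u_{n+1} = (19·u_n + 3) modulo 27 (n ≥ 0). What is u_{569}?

2

We have u_0 = 5, u_1 = 17, u_2 = 2, u_3 = 14, u_4 = 26, u_5 = 11, u_6 = 23, u_7 = 8, u_8 = 20, u_9 = 5.
The sequence repeats with period 9.
(569 - 0) mod 9 = 2, so u_{569} = u_2 = 2.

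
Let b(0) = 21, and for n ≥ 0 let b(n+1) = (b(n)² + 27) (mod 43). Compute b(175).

b(0) = 21, b(1) = 38, b(2) = 9, b(3) = 22, b(4) = 38.
Since b(4) = b(1) = 38, the sequence is eventually periodic: after a pre-period of length 1 it cycles with period 3.
For n ≥ 1, b(n) depends only on (n - 1) mod 3. (175 - 1) mod 3 = 0, so b(175) = b(1) = 38.

38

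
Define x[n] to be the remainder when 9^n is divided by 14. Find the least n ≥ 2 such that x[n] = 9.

x[1] = 9, x[2] = 11, x[3] = 1, x[4] = 9.
The sequence repeats with period 3.
The value 9 next appears (with n ≥ 2) at x[4].

4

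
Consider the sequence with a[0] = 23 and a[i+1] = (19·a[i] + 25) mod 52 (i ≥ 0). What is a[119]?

30

Computing terms: a[0] = 23,  a[1] = 46,  a[2] = 15,  a[3] = 50,  a[4] = 39,  a[5] = 38,  a[6] = 19,  a[7] = 22,  a[8] = 27,  a[9] = 18,  a[10] = 3,  a[11] = 30,  a[12] = 23.
The sequence repeats with period 12.
(119 - 0) mod 12 = 11, so a[119] = a[11] = 30.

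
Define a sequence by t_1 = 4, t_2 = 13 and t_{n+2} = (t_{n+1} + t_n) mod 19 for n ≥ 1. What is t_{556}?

14

t_1 = 4; t_2 = 13; t_3 = 17; t_4 = 11; t_5 = 9; t_6 = 1; t_7 = 10; t_8 = 11; t_9 = 2; t_{10} = 13; t_{11} = 15; t_{12} = 9; t_{13} = 5; t_{14} = 14; t_{15} = 0; t_{16} = 14; t_{17} = 14; t_{18} = 9; t_{19} = 4; t_{20} = 13.
Since (t_{19}, t_{20}) = (t_1, t_2) = (4, 13) (two consecutive terms determine the rest), the sequence is periodic with period 18.
So t_{556} = t_{1 + ((556-1) mod 18)} = t_{16} = 14.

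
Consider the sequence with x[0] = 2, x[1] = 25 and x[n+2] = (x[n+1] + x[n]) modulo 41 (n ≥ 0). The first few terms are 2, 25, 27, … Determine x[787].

28

Listing terms: x[0] = 2, x[1] = 25, x[2] = 27, x[3] = 11, x[4] = 38, x[5] = 8, x[6] = 5, x[7] = 13, x[8] = 18, x[9] = 31, x[10] = 8, x[11] = 39, x[12] = 6, x[13] = 4, x[14] = 10, x[15] = 14, x[16] = 24, x[17] = 38, x[18] = 21, x[19] = 18, x[20] = 39, x[21] = 16, x[22] = 14, x[23] = 30, x[24] = 3, x[25] = 33, x[26] = 36, x[27] = 28, x[28] = 23, x[29] = 10, x[30] = 33, x[31] = 2, x[32] = 35, x[33] = 37, x[34] = 31, x[35] = 27, x[36] = 17, x[37] = 3, x[38] = 20, x[39] = 23, x[40] = 2, x[41] = 25.
Since (x[40], x[41]) = (x[0], x[1]) = (2, 25) (two consecutive terms determine the rest), the sequence is periodic with period 40.
(787 - 0) mod 40 = 27, so x[787] = x[27] = 28.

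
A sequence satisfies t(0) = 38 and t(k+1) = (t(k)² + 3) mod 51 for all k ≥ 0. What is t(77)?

19

Listing terms: t(0) = 38,  t(1) = 19,  t(2) = 7,  t(3) = 1,  t(4) = 4,  t(5) = 19.
Since t(5) = t(1) = 19, the sequence is eventually periodic: after a pre-period of length 1 it cycles with period 4.
For k ≥ 1, t(k) depends only on (k - 1) mod 4. (77 - 1) mod 4 = 0, so t(77) = t(1) = 19.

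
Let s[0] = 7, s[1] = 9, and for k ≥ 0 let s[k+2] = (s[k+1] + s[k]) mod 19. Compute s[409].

8

s[0] = 7; s[1] = 9; s[2] = 16; s[3] = 6; s[4] = 3; s[5] = 9; s[6] = 12; s[7] = 2; s[8] = 14; s[9] = 16; s[10] = 11; s[11] = 8; s[12] = 0; s[13] = 8; s[14] = 8; s[15] = 16; s[16] = 5; s[17] = 2; s[18] = 7; s[19] = 9.
The sequence repeats with period 18.
(409 - 0) mod 18 = 13, so s[409] = s[13] = 8.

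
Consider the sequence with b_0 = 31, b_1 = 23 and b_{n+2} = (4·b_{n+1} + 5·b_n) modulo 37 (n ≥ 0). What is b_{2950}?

12

We have b_0 = 31, b_1 = 23, b_2 = 25, b_3 = 30, b_4 = 23, b_5 = 20, b_6 = 10, b_7 = 29, b_8 = 18, b_9 = 32, b_{10} = 33, b_{11} = 33, b_{12} = 1, b_{13} = 21, b_{14} = 15, b_{15} = 17, b_{16} = 32, b_{17} = 28, b_{18} = 13, b_{19} = 7, b_{20} = 19, b_{21} = 0, b_{22} = 21, b_{23} = 10, b_{24} = 34, b_{25} = 1, b_{26} = 26, b_{27} = 35, b_{28} = 11, b_{29} = 34, b_{30} = 6, b_{31} = 9, b_{32} = 29, b_{33} = 13, b_{34} = 12, b_{35} = 2, b_{36} = 31, b_{37} = 23.
Since (b_{36}, b_{37}) = (b_0, b_1) = (31, 23) (two consecutive terms determine the rest), the sequence is periodic with period 36.
So b_{2950} = b_{0 + ((2950-0) mod 36)} = b_{34} = 12.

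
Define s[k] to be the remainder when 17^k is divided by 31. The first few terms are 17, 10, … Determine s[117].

We have s[1] = 17,  s[2] = 10,  s[3] = 15,  s[4] = 7,  s[5] = 26,  s[6] = 8,  s[7] = 12,  s[8] = 18,  s[9] = 27,  s[10] = 25,  s[11] = 22,  s[12] = 2,  s[13] = 3,  s[14] = 20,  s[15] = 30,  s[16] = 14,  s[17] = 21,  s[18] = 16,  s[19] = 24,  s[20] = 5,  s[21] = 23,  s[22] = 19,  s[23] = 13,  s[24] = 4,  s[25] = 6,  s[26] = 9,  s[27] = 29,  s[28] = 28,  s[29] = 11,  s[30] = 1,  s[31] = 17.
The sequence repeats with period 30.
(117 - 1) mod 30 = 26, so s[117] = s[27] = 29.

29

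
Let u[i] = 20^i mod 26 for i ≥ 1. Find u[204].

u[1] = 20,  u[2] = 10,  u[3] = 18,  u[4] = 22,  u[5] = 24,  u[6] = 12,  u[7] = 6,  u[8] = 16,  u[9] = 8,  u[10] = 4,  u[11] = 2,  u[12] = 14,  u[13] = 20.
Since u[13] = u[1] = 20, the sequence is periodic with period 12.
(204 - 1) mod 12 = 11, so u[204] = u[12] = 14.

14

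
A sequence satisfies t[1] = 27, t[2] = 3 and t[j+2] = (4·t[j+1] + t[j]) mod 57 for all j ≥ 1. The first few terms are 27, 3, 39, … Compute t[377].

48

t[1] = 27,  t[2] = 3,  t[3] = 39,  t[4] = 45,  t[5] = 48,  t[6] = 9,  t[7] = 27,  t[8] = 3.
The sequence repeats with period 6.
(377 - 1) mod 6 = 4, so t[377] = t[5] = 48.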